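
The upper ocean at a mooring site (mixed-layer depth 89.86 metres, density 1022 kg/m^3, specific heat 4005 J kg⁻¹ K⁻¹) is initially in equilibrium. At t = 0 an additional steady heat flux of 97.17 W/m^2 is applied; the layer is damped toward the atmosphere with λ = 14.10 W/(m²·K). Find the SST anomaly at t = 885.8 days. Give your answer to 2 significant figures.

Areal heat capacity C = ρ c_p D = 1022 × 4005 × 89.86 = 3.68×10^8 J m⁻² K⁻¹.
τ = C / λ = 3.68×10^8 / 14.10 = 2.61×10^7 s.
Equilibrium anomaly ΔT_eq = F / λ = 97.17 / 14.10 = 6.89 K.
t = 885.8 days = 7.65×10^7 s, so t/τ = 2.93.
ΔT(t) = ΔT_eq (1 − e^(−t/τ)) = 6.89 × (1 − e^−2.93) = 6.52 K.

6.5 K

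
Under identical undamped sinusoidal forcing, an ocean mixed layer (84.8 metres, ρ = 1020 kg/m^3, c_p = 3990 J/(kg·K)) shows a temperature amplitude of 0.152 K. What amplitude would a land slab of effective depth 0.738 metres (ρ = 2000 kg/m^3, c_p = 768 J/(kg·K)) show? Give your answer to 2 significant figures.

C_ocean = 3.45×10^8 J/(m²·K); C_land = 1.13×10^6 J/(m²·K).
A ∝ 1/C ⇒ A_land = A_ocean × C_ocean/C_land = 0.152 × 304 = 46.3 K.

46 K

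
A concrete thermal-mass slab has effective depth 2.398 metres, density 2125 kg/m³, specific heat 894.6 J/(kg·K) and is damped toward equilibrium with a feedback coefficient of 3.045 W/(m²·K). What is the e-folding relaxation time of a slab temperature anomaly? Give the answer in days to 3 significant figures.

Areal heat capacity C = ρ c_p D = 2125 × 894.6 × 2.398 = 4.56×10^6 J m⁻² K⁻¹.
Relaxation time τ = C / λ = 4.56×10^6 / 3.045 = 1.50×10^6 s.
In days: 1.50×10^6 s / (86400 s/day) = 17.3 days.

17.3 days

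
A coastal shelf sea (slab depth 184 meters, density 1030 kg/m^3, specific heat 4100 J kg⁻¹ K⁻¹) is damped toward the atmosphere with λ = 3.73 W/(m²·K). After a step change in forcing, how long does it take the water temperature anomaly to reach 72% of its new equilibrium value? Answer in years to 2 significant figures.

Areal heat capacity C = ρ c_p D = 1030 × 4100 × 184 = 7.77×10^8 J m⁻² K⁻¹.
τ = C / λ = 7.77×10^8 / 3.73 = 2.08×10^8 s.
Fraction reached: 1 − e^(−t/τ) = 0.72 ⇒ t = −τ ln(1 − 0.72) = τ × 1.27.
t = 2.65×10^8 s = 8.40 years.

8.4 years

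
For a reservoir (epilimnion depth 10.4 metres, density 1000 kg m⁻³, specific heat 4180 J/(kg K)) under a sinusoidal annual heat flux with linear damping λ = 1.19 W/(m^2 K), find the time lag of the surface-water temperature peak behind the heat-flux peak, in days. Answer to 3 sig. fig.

83.3 days

Areal heat capacity C = ρ c_p D = 1000 × 4180 × 10.4 = 4.35×10^7 J m⁻² K⁻¹.
ω = 2π / 3.15×10^7 s = 1.99×10^-7 s⁻¹.
Phase lag φ = arctan(Cω/λ) = arctan(8.66/1.19) = 1.43 rad.
Time lag = φ / ω = 1.43 / 1.99×10^-7 = 7.20×10^6 s = 83.3 days.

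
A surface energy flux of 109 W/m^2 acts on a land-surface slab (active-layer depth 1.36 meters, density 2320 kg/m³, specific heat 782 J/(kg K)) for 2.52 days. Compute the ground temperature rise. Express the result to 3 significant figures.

9.62 K

Areal heat capacity C = ρ c_p D = 2320 × 782 × 1.36 = 2.47×10^6 J m⁻² K⁻¹.
Net heat input Q = F Δt = 109 × (2.52 days × 86400 s/day) = 2.37×10^7 J/m².
ΔT = Q / C = 2.37×10^7 / 2.47×10^6 = 9.62 K.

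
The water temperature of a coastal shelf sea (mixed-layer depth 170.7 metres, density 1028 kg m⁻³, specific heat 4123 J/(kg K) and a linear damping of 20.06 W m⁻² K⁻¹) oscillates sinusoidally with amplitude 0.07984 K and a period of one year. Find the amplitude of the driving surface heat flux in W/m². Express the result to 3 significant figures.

Areal heat capacity C = ρ c_p D = 1028 × 4123 × 170.7 = 7.24×10^8 J m⁻² K⁻¹.
ω = 2π / 3.15×10^7 s = 1.99×10^-7 s⁻¹.
√((Cω)² + λ²) = √((144)² + 20.06²) = 146 W/(m²·K).
F₀ = A × √((Cω)²+λ²) = 0.07984 × 146 = 11.6 W/m².

11.6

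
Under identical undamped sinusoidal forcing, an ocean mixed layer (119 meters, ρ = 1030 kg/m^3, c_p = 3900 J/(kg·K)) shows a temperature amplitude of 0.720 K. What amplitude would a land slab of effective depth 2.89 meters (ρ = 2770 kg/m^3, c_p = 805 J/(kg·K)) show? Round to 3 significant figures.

53.4 K

C_ocean = 4.78×10^8 J/(m²·K); C_land = 6.44×10^6 J/(m²·K).
A ∝ 1/C ⇒ A_land = A_ocean × C_ocean/C_land = 0.720 × 74.2 = 53.4 K.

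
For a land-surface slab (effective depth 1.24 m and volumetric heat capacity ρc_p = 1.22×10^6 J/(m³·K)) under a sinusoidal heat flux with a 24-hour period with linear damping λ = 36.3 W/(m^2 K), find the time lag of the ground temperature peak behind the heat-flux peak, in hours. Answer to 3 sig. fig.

Areal heat capacity C = ρc_p × D = 1.22×10^6 × 1.24 = 1.51×10^6 J/(m^2 K).
ω = 2π / 86400 s = 7.27×10^-5 s⁻¹.
Phase lag φ = arctan(Cω/λ) = arctan(110/36.3) = 1.25 rad.
Time lag = φ / ω = 1.25 / 7.27×10^-5 = 17200 s = 4.78 hours.

4.78 hours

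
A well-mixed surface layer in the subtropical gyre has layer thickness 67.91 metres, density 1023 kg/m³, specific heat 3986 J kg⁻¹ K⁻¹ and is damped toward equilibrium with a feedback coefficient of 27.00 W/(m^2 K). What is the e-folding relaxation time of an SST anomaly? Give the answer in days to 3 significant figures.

Areal heat capacity C = ρ c_p D = 1023 × 3986 × 67.91 = 2.77×10^8 J m⁻² K⁻¹.
Relaxation time τ = C / λ = 2.77×10^8 / 27.00 = 1.03×10^7 s.
In days: 1.03×10^7 s / (86400 s/day) = 119 days.

119 days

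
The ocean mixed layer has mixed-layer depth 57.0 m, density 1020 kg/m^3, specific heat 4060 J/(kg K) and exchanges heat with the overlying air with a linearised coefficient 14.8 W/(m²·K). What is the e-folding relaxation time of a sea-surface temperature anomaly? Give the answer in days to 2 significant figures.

Areal heat capacity C = ρ c_p D = 1020 × 4060 × 57.0 = 2.36×10^8 J m⁻² K⁻¹.
Relaxation time τ = C / λ = 2.36×10^8 / 14.8 = 1.59×10^7 s.
In days: 1.59×10^7 s / (86400 s/day) = 185 days.

180 days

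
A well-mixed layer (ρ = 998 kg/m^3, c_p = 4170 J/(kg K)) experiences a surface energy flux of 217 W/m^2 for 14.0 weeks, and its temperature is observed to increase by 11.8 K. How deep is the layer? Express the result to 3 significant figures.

Heat input Q = F Δt = 217 × 8.47×10^6 s = 1.84×10^9 J/m².
Required areal heat capacity C = Q / ΔT = 1.56×10^8 J/(m²·K).
Depth D = C / (ρ c_p) = 1.56×10^8 / (998 × 4170) = 37.4 m.

37.4 m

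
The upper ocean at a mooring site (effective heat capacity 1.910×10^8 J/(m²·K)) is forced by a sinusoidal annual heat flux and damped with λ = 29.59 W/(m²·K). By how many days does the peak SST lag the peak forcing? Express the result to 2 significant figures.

Areal heat capacity C = 1.910×10^8 J/(m²·K) (given).
ω = 2π / 3.15×10^7 s = 1.99×10^-7 s⁻¹.
Phase lag φ = arctan(Cω/λ) = arctan(38.1/29.59) = 0.910 rad.
Time lag = φ / ω = 0.910 / 1.99×10^-7 = 4.57×10^6 s = 52.9 days.

53 days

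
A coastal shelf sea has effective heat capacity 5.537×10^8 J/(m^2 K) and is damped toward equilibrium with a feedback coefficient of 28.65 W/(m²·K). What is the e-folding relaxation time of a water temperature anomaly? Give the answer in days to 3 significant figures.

224 days

Areal heat capacity C = 5.537×10^8 J/(m^2 K) (given).
Relaxation time τ = C / λ = 5.54×10^8 / 28.65 = 1.93×10^7 s.
In days: 1.93×10^7 s / (86400 s/day) = 224 days.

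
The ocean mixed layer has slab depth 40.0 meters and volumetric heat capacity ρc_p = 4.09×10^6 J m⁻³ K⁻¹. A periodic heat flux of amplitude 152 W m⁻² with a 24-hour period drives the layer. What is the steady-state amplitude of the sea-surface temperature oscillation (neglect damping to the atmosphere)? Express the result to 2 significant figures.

Areal heat capacity C = ρc_p × D = 4.09×10^6 × 40.0 = 1.64×10^8 J/(m²·K).
Angular frequency ω = 2π / T = 2π / 86400 s = 7.27×10^-5 s⁻¹.
Cω = 1.64×10^8 × 7.27×10^-5 = 11900 W/(m²·K).
Amplitude A = F₀ / (Cω) = 152 / 11900 = 0.0128 K.

0.013 K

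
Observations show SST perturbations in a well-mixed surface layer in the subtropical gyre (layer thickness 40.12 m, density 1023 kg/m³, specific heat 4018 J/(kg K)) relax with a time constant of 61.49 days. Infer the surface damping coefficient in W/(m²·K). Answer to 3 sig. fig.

Areal heat capacity C = ρ c_p D = 1023 × 4018 × 40.12 = 1.65×10^8 J m⁻² K⁻¹.
τ = 61.49 days = 5.31×10^6 s.
λ = C / τ = 1.65×10^8 / 5.31×10^6 = 31.0 W/(m²·K).

31.0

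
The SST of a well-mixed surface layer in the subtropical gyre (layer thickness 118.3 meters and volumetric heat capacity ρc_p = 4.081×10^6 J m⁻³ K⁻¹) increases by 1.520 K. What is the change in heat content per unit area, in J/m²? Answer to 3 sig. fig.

Areal heat capacity C = ρc_p × D = 4.081×10^6 × 118.3 = 4.83×10^8 J/(m²·K).
ΔQ = C ΔT = 4.83×10^8 × 1.520 = 7.34×10^8 J/m².

7.34×10^8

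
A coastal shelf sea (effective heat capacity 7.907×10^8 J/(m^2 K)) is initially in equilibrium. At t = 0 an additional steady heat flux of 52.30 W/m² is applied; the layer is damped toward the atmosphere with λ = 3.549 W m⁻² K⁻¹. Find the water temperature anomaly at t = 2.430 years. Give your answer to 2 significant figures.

Areal heat capacity C = 7.907×10^8 J/(m^2 K) (given).
τ = C / λ = 7.91×10^8 / 3.549 = 2.23×10^8 s.
Equilibrium anomaly ΔT_eq = F / λ = 52.30 / 3.549 = 14.7 K.
t = 2.430 years = 7.67×10^7 s, so t/τ = 0.344.
ΔT(t) = ΔT_eq (1 − e^(−t/τ)) = 14.7 × (1 − e^−0.344) = 4.29 K.

4.3 K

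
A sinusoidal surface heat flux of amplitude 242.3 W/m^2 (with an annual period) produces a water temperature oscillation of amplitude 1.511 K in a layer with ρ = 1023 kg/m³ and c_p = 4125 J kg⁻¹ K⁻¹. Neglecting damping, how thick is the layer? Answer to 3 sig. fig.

191 m

ω = 2π / 3.15×10^7 s = 1.99×10^-7 s⁻¹.
Required C = F₀ / (A ω) = 242.3 / (1.511 × 1.99×10^-7) = 8.05×10^8 J/(m²·K).
D = C / (ρ c_p) = 8.05×10^8 / (1023 × 4125) = 191 m.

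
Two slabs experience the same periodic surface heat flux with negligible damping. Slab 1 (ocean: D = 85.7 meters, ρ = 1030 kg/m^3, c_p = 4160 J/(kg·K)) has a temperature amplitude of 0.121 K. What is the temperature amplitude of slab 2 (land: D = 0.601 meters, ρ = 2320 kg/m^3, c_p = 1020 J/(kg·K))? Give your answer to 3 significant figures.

31.2 K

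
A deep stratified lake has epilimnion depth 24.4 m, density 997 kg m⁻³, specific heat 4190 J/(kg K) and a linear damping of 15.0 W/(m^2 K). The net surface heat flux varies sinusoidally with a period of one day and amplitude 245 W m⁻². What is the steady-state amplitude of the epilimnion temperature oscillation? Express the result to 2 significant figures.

0.033 K

Areal heat capacity C = ρ c_p D = 997 × 4190 × 24.4 = 1.02×10^8 J m⁻² K⁻¹.
Angular frequency ω = 2π / T = 2π / 86400 s = 7.27×10^-5 s⁻¹.
√((Cω)² + λ²) = √((7410)² + 15.0²) = 7410 W/(m²·K).
Amplitude A = F₀ / √((Cω)²+λ²) = 245 / 7410 = 0.0331 K.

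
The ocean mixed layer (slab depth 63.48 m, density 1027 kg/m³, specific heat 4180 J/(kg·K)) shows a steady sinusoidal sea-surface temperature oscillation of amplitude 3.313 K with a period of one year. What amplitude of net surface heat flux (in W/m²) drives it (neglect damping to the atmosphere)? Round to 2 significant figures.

Areal heat capacity C = ρ c_p D = 1027 × 4180 × 63.48 = 2.73×10^8 J m⁻² K⁻¹.
ω = 2π / 3.15×10^7 s = 1.99×10^-7 s⁻¹.
Cω = 2.73×10^8 × 1.99×10^-7 = 54.3 W/(m²·K).
F₀ = A × Cω = 3.313 × 54.3 = 180 W/m².

180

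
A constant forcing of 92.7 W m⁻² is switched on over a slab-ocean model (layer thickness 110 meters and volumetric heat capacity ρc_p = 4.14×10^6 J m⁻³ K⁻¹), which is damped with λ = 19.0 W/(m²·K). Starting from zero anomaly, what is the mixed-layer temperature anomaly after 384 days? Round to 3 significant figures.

Areal heat capacity C = ρc_p × D = 4.14×10^6 × 110 = 4.55×10^8 J/(m^2 K).
τ = C / λ = 4.55×10^8 / 19.0 = 2.40×10^7 s.
Equilibrium anomaly ΔT_eq = F / λ = 92.7 / 19.0 = 4.88 K.
t = 384 days = 3.32×10^7 s, so t/τ = 1.38.
ΔT(t) = ΔT_eq (1 − e^(−t/τ)) = 4.88 × (1 − e^−1.38) = 3.66 K.

3.66 K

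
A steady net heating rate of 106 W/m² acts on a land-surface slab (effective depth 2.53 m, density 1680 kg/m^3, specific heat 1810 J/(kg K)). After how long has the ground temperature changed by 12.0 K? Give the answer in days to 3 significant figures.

10.1 days

Areal heat capacity C = ρ c_p D = 1680 × 1810 × 2.53 = 7.69×10^6 J/(m^2 K).
Time required: Δt = C ΔT / F = 7.69×10^6 × 12.0 / 106 = 8.71×10^5 s.
In days: 8.71×10^5 s / (86400 s/day) = 10.1 days.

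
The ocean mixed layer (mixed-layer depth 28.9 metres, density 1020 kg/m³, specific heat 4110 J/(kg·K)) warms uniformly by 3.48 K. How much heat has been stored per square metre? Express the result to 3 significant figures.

4.22×10^8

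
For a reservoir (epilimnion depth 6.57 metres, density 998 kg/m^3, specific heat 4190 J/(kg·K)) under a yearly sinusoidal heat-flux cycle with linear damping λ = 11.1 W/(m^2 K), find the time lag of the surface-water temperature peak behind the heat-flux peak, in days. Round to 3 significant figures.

Areal heat capacity C = ρ c_p D = 998 × 4190 × 6.57 = 2.75×10^7 J/(m^2 K).
ω = 2π / 3.15×10^7 s = 1.99×10^-7 s⁻¹.
Phase lag φ = arctan(Cω/λ) = arctan(5.47/11.1) = 0.458 rad.
Time lag = φ / ω = 0.458 / 1.99×10^-7 = 2.30×10^6 s = 26.6 days.

26.6 days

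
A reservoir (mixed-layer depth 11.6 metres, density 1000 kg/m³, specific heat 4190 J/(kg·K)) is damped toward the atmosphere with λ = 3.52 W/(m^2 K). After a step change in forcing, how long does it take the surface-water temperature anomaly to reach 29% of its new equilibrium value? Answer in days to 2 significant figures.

55 days

Areal heat capacity C = ρ c_p D = 1000 × 4190 × 11.6 = 4.86×10^7 J/(m^2 K).
τ = C / λ = 4.86×10^7 / 3.52 = 1.38×10^7 s.
Fraction reached: 1 − e^(−t/τ) = 0.29 ⇒ t = −τ ln(1 − 0.29) = τ × 0.342.
t = 4.73×10^6 s = 54.7 days.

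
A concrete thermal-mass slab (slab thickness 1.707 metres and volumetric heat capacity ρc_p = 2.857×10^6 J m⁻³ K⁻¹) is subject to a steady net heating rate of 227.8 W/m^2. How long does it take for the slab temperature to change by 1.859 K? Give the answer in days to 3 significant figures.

0.461 days

Areal heat capacity C = ρc_p × D = 2.857×10^6 × 1.707 = 4.88×10^6 J/(m^2 K).
Time required: Δt = C ΔT / F = 4.88×10^6 × 1.859 / 227.8 = 39800 s.
In days: 39800 s / (86400 s/day) = 0.461 days.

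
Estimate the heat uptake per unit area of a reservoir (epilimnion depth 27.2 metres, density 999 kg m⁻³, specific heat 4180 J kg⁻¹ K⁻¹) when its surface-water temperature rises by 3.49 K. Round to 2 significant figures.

4.0×10^8

Areal heat capacity C = ρ c_p D = 999 × 4180 × 27.2 = 1.14×10^8 J m⁻² K⁻¹.
ΔQ = C ΔT = 1.14×10^8 × 3.49 = 3.96×10^8 J/m².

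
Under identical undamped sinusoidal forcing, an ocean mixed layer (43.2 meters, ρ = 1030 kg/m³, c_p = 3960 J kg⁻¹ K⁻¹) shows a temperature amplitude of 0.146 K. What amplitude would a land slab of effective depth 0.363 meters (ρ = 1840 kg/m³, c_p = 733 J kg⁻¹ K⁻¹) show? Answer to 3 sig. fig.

C_ocean = 1.76×10^8 J/(m²·K); C_land = 4.90×10^5 J/(m²·K).
A ∝ 1/C ⇒ A_land = A_ocean × C_ocean/C_land = 0.146 × 360 = 52.5 K.

52.5 K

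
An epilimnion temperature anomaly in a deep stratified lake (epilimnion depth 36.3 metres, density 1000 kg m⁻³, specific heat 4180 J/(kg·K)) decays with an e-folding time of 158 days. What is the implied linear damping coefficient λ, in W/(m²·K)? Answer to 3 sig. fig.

11.1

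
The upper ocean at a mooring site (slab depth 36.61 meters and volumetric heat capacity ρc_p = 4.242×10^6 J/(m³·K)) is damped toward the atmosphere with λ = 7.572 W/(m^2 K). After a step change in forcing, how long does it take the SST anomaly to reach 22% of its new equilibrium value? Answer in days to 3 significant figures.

Areal heat capacity C = ρc_p × D = 4.242×10^6 × 36.61 = 1.55×10^8 J/(m^2 K).
τ = C / λ = 1.55×10^8 / 7.572 = 2.05×10^7 s.
Fraction reached: 1 − e^(−t/τ) = 0.22 ⇒ t = −τ ln(1 − 0.22) = τ × 0.248.
t = 5.10×10^6 s = 59.0 days.

59.0 days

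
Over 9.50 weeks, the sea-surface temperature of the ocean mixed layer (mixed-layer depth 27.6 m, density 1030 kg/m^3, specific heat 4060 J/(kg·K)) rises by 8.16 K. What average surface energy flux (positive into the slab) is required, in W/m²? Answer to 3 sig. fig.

164

Areal heat capacity C = ρ c_p D = 1030 × 4060 × 27.6 = 1.15×10^8 J/(m^2 K).
Required heat per unit area: Q = C ΔT = 1.15×10^8 × 8.16 = 9.42×10^8 J/m².
Flux F = Q / Δt = 9.42×10^8 / 5.75×10^6 s = 164 W/m².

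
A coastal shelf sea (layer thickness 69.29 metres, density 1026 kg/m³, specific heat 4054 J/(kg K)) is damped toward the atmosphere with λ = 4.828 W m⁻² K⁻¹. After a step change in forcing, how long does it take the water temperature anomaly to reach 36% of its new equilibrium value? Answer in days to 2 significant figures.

310 days

Areal heat capacity C = ρ c_p D = 1026 × 4054 × 69.29 = 2.88×10^8 J m⁻² K⁻¹.
τ = C / λ = 2.88×10^8 / 4.828 = 5.97×10^7 s.
Fraction reached: 1 − e^(−t/τ) = 0.36 ⇒ t = −τ ln(1 − 0.36) = τ × 0.446.
t = 2.66×10^7 s = 308 days.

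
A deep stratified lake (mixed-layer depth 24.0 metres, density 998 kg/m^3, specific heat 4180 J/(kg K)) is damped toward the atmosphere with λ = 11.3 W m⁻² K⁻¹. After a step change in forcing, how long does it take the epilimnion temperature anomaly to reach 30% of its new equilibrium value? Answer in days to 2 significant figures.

Areal heat capacity C = ρ c_p D = 998 × 4180 × 24.0 = 1.00×10^8 J m⁻² K⁻¹.
τ = C / λ = 1.00×10^8 / 11.3 = 8.86×10^6 s.
Fraction reached: 1 − e^(−t/τ) = 0.30 ⇒ t = −τ ln(1 − 0.30) = τ × 0.357.
t = 3.16×10^6 s = 36.6 days.

37 days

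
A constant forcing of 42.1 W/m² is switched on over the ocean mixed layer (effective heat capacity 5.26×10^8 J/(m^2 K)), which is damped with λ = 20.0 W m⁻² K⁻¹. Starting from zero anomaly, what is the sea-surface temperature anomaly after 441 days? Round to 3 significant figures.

Areal heat capacity C = 5.26×10^8 J/(m^2 K) (given).
τ = C / λ = 5.26×10^8 / 20.0 = 2.63×10^7 s.
Equilibrium anomaly ΔT_eq = F / λ = 42.1 / 20.0 = 2.10 K.
t = 441 days = 3.81×10^7 s, so t/τ = 1.45.
ΔT(t) = ΔT_eq (1 − e^(−t/τ)) = 2.10 × (1 − e^−1.45) = 1.61 K.

1.61 K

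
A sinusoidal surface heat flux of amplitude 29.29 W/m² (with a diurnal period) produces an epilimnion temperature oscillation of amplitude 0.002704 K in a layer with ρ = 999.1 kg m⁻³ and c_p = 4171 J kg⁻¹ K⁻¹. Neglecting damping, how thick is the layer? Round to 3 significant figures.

ω = 2π / 86400 s = 7.27×10^-5 s⁻¹.
Required C = F₀ / (A ω) = 29.29 / (0.002704 × 7.27×10^-5) = 1.49×10^8 J/(m²·K).
D = C / (ρ c_p) = 1.49×10^8 / (999.1 × 4171) = 35.7 m.

35.7 m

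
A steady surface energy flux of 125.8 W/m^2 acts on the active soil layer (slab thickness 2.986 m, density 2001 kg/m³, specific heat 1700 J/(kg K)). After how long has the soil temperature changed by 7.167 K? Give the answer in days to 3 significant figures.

6.70 days

Areal heat capacity C = ρ c_p D = 2001 × 1700 × 2.986 = 1.02×10^7 J m⁻² K⁻¹.
Time required: Δt = C ΔT / F = 1.02×10^7 × 7.167 / 125.8 = 5.79×10^5 s.
In days: 5.79×10^5 s / (86400 s/day) = 6.70 days.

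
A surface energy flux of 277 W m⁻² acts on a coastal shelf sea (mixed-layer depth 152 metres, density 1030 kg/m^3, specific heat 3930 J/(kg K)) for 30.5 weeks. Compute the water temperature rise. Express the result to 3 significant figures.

Areal heat capacity C = ρ c_p D = 1030 × 3930 × 152 = 6.15×10^8 J/(m²·K).
Net heat input Q = F Δt = 277 × (30.5 weeks × 6.048×10^5 s/week) = 5.11×10^9 J/m².
ΔT = Q / C = 5.11×10^9 / 6.15×10^8 = 8.30 K.

8.30 K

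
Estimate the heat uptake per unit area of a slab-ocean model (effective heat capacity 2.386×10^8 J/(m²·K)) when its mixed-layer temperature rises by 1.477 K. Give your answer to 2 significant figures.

3.5×10^8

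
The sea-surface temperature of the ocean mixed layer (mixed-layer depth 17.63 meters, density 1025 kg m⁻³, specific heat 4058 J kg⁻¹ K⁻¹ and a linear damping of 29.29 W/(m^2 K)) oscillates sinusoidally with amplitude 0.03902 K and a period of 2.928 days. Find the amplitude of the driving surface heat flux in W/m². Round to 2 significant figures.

71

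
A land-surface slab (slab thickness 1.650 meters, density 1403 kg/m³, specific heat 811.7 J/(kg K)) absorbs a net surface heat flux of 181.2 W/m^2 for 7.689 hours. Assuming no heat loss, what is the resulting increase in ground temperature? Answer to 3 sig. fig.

2.67 K

Areal heat capacity C = ρ c_p D = 1403 × 811.7 × 1.650 = 1.88×10^6 J/(m²·K).
Net heat input Q = F Δt = 181.2 × (7.689 hours × 3600 s/hour) = 5.02×10^6 J/m².
ΔT = Q / C = 5.02×10^6 / 1.88×10^6 = 2.67 K.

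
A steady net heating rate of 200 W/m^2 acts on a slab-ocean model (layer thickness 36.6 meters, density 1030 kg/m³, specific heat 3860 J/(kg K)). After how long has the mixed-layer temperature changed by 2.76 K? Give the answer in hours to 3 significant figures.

558 hours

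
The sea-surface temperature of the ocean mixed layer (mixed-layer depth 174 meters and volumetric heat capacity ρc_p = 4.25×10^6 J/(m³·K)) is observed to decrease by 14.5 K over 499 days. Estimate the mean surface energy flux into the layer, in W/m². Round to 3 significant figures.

-249

Areal heat capacity C = ρc_p × D = 4.25×10^6 × 174 = 7.40×10^8 J/(m²·K).
Required heat per unit area: Q = C ΔT = 7.40×10^8 × -14.5 = -1.07×10^10 J/m².
Flux F = Q / Δt = -1.07×10^10 / 4.31×10^7 s = -249 W/m².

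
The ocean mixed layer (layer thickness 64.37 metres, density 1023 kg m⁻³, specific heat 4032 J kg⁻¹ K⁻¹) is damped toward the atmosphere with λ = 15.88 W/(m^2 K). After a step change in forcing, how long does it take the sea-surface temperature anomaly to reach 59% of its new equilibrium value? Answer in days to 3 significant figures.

Areal heat capacity C = ρ c_p D = 1023 × 4032 × 64.37 = 2.66×10^8 J/(m²·K).
τ = C / λ = 2.66×10^8 / 15.88 = 1.67×10^7 s.
Fraction reached: 1 − e^(−t/τ) = 0.59 ⇒ t = −τ ln(1 − 0.59) = τ × 0.892.
t = 1.49×10^7 s = 173 days.

173 days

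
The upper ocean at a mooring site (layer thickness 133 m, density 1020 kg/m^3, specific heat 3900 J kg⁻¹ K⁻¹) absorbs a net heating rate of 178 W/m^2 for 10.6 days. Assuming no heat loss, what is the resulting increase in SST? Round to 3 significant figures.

0.308 K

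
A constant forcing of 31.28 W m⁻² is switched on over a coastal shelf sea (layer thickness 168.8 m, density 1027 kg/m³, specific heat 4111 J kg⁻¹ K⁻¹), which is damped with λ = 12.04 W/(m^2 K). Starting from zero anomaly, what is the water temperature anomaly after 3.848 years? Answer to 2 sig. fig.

Areal heat capacity C = ρ c_p D = 1027 × 4111 × 168.8 = 7.13×10^8 J m⁻² K⁻¹.
τ = C / λ = 7.13×10^8 / 12.04 = 5.92×10^7 s.
Equilibrium anomaly ΔT_eq = F / λ = 31.28 / 12.04 = 2.60 K.
t = 3.848 years = 1.21×10^8 s, so t/τ = 2.05.
ΔT(t) = ΔT_eq (1 − e^(−t/τ)) = 2.60 × (1 − e^−2.05) = 2.26 K.

2.3 K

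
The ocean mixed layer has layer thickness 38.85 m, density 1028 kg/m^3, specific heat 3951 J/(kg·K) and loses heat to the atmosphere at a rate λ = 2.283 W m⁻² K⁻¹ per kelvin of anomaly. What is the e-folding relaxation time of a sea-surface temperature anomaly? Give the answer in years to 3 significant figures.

Areal heat capacity C = ρ c_p D = 1028 × 3951 × 38.85 = 1.58×10^8 J/(m^2 K).
Relaxation time τ = C / λ = 1.58×10^8 / 2.283 = 6.91×10^7 s.
In years: 6.91×10^7 s / (3.156×10^7 s/year) = 2.19 years.

2.19 years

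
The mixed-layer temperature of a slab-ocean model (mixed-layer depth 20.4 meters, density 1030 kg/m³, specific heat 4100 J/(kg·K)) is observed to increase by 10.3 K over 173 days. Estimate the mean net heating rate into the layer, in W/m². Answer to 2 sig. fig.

59

Areal heat capacity C = ρ c_p D = 1030 × 4100 × 20.4 = 8.61×10^7 J/(m^2 K).
Required heat per unit area: Q = C ΔT = 8.61×10^7 × 10.3 = 8.87×10^8 J/m².
Flux F = Q / Δt = 8.87×10^8 / 1.49×10^7 s = 59.4 W/m².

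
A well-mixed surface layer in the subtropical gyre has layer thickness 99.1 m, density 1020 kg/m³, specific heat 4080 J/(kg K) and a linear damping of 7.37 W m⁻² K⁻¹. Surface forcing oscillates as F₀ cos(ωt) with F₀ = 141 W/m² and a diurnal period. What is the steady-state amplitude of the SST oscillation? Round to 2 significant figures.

Areal heat capacity C = ρ c_p D = 1020 × 4080 × 99.1 = 4.12×10^8 J/(m²·K).
Angular frequency ω = 2π / T = 2π / 86400 s = 7.27×10^-5 s⁻¹.
√((Cω)² + λ²) = √((30000)² + 7.37²) = 30000 W/(m²·K).
Amplitude A = F₀ / √((Cω)²+λ²) = 141 / 30000 = 0.00470 K.

0.0047 K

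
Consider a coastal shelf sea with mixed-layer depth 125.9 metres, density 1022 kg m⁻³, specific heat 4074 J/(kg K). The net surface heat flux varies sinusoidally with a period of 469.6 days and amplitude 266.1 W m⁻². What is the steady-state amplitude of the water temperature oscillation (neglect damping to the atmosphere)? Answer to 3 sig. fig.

3.28 K

Areal heat capacity C = ρ c_p D = 1022 × 4074 × 125.9 = 5.24×10^8 J/(m²·K).
Angular frequency ω = 2π / T = 2π / 4.06×10^7 s = 1.55×10^-7 s⁻¹.
Cω = 5.24×10^8 × 1.55×10^-7 = 81.2 W/(m²·K).
Amplitude A = F₀ / (Cω) = 266.1 / 81.2 = 3.28 K.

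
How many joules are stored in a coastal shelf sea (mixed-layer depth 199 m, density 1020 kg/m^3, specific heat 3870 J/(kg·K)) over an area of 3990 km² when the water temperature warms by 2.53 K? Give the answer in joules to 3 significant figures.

7.93×10^18 J

Areal heat capacity C = ρ c_p D = 1020 × 3870 × 199 = 7.86×10^8 J/(m²·K).
Heat per unit area: q = C ΔT = 7.86×10^8 × 2.53 = 1.99×10^9 J/m².
Total heat: Q = q × A = 1.99×10^9 × (3990 × 10⁶ m²) = 7.93×10^18 J.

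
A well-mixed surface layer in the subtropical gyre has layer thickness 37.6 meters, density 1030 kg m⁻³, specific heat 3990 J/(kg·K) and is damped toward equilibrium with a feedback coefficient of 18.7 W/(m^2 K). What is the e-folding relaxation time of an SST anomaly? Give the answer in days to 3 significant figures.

95.6 days

Areal heat capacity C = ρ c_p D = 1030 × 3990 × 37.6 = 1.55×10^8 J m⁻² K⁻¹.
Relaxation time τ = C / λ = 1.55×10^8 / 18.7 = 8.26×10^6 s.
In days: 8.26×10^6 s / (86400 s/day) = 95.6 days.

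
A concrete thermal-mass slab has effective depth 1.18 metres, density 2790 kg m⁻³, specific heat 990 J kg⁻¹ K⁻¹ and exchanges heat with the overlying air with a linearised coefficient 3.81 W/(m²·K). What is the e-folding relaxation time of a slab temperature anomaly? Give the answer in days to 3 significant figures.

Areal heat capacity C = ρ c_p D = 2790 × 990 × 1.18 = 3.26×10^6 J/(m²·K).
Relaxation time τ = C / λ = 3.26×10^6 / 3.81 = 8.55×10^5 s.
In days: 8.55×10^5 s / (86400 s/day) = 9.90 days.

9.90 days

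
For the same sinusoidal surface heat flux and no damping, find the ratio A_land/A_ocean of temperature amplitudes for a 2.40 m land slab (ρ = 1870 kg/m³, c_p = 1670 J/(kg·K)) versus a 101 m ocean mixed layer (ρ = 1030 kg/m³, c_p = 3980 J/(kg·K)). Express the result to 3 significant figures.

55.2

C_ocean = 1030 × 3980 × 101 = 4.14×10^8 J/(m²·K).
C_land = 1870 × 1670 × 2.40 = 7.49×10^6 J/(m²·K).
Undamped amplitude ∝ 1/C, so A_land/A_ocean = C_ocean/C_land = 55.2.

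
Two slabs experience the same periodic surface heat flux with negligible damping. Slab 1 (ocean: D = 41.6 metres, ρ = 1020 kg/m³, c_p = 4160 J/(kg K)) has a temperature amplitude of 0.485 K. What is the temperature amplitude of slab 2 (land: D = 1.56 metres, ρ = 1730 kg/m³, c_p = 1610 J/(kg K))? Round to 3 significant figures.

19.7 K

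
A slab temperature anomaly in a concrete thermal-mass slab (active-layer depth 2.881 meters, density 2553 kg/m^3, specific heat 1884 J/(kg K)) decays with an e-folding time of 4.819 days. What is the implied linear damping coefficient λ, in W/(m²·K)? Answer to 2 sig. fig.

Areal heat capacity C = ρ c_p D = 2553 × 1884 × 2.881 = 1.39×10^7 J m⁻² K⁻¹.
τ = 4.819 days = 4.16×10^5 s.
λ = C / τ = 1.39×10^7 / 4.16×10^5 = 33.3 W/(m²·K).

33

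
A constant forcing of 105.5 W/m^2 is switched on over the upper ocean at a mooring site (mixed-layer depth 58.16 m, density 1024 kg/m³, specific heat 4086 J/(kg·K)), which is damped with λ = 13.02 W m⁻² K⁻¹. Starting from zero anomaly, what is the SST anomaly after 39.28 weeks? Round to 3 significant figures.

5.83 K

Areal heat capacity C = ρ c_p D = 1024 × 4086 × 58.16 = 2.43×10^8 J m⁻² K⁻¹.
τ = C / λ = 2.43×10^8 / 13.02 = 1.87×10^7 s.
Equilibrium anomaly ΔT_eq = F / λ = 105.5 / 13.02 = 8.10 K.
t = 39.28 weeks = 2.38×10^7 s, so t/τ = 1.27.
ΔT(t) = ΔT_eq (1 − e^(−t/τ)) = 8.10 × (1 − e^−1.27) = 5.83 K.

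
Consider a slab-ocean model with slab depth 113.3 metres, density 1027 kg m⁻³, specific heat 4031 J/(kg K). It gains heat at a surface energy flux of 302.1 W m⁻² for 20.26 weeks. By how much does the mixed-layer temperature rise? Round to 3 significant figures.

7.89 K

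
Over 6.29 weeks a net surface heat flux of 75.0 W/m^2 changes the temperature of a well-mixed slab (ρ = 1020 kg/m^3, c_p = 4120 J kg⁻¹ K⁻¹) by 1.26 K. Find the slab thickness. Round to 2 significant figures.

54 m

Heat input Q = F Δt = 75.0 × 3.80×10^6 s = 2.85×10^8 J/m².
Required areal heat capacity C = Q / ΔT = 2.26×10^8 J/(m²·K).
Depth D = C / (ρ c_p) = 2.26×10^8 / (1020 × 4120) = 53.9 m.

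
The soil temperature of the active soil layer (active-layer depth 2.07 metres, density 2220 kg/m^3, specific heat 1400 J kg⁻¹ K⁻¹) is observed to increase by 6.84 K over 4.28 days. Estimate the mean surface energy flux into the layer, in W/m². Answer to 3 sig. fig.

119

Areal heat capacity C = ρ c_p D = 2220 × 1400 × 2.07 = 6.43×10^6 J/(m²·K).
Required heat per unit area: Q = C ΔT = 6.43×10^6 × 6.84 = 4.40×10^7 J/m².
Flux F = Q / Δt = 4.40×10^7 / 3.70×10^5 s = 119 W/m².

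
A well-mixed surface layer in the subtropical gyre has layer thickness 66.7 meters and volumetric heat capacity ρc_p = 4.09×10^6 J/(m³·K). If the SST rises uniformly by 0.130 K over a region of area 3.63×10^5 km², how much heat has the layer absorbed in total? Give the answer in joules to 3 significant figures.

1.29×10^19 J

Areal heat capacity C = ρc_p × D = 4.09×10^6 × 66.7 = 2.73×10^8 J m⁻² K⁻¹.
Heat per unit area: q = C ΔT = 2.73×10^8 × 0.130 = 3.55×10^7 J/m².
Total heat: Q = q × A = 3.55×10^7 × (3.63×10^5 × 10⁶ m²) = 1.29×10^19 J.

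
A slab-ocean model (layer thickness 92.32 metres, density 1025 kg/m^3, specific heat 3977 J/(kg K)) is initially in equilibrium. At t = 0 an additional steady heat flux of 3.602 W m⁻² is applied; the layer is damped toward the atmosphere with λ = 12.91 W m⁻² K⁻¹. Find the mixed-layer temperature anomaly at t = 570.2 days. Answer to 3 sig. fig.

Areal heat capacity C = ρ c_p D = 1025 × 3977 × 92.32 = 3.76×10^8 J m⁻² K⁻¹.
τ = C / λ = 3.76×10^8 / 12.91 = 2.92×10^7 s.
Equilibrium anomaly ΔT_eq = F / λ = 3.602 / 12.91 = 0.279 K.
t = 570.2 days = 4.93×10^7 s, so t/τ = 1.69.
ΔT(t) = ΔT_eq (1 − e^(−t/τ)) = 0.279 × (1 − e^−1.69) = 0.228 K.

0.228 K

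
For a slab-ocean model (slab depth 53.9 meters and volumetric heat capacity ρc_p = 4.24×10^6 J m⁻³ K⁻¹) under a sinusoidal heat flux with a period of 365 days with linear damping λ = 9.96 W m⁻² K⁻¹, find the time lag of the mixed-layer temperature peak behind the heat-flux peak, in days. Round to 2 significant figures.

Areal heat capacity C = ρc_p × D = 4.24×10^6 × 53.9 = 2.29×10^8 J/(m^2 K).
ω = 2π / 3.15×10^7 s = 1.99×10^-7 s⁻¹.
Phase lag φ = arctan(Cω/λ) = arctan(45.5/9.96) = 1.36 rad.
Time lag = φ / ω = 1.36 / 1.99×10^-7 = 6.80×10^6 s = 78.7 days.

79 days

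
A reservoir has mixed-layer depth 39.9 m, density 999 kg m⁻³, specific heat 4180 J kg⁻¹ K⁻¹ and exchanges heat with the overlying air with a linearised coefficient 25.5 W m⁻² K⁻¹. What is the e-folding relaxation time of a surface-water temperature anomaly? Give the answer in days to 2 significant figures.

76 days

Areal heat capacity C = ρ c_p D = 999 × 4180 × 39.9 = 1.67×10^8 J/(m^2 K).
Relaxation time τ = C / λ = 1.67×10^8 / 25.5 = 6.53×10^6 s.
In days: 6.53×10^6 s / (86400 s/day) = 75.6 days.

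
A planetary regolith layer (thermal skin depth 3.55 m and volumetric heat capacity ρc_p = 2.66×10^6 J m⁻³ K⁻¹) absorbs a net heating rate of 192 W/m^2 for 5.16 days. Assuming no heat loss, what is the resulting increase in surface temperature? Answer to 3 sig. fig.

Areal heat capacity C = ρc_p × D = 2.66×10^6 × 3.55 = 9.44×10^6 J/(m²·K).
Net heat input Q = F Δt = 192 × (5.16 days × 86400 s/day) = 8.56×10^7 J/m².
ΔT = Q / C = 8.56×10^7 / 9.44×10^6 = 9.06 K.

9.06 K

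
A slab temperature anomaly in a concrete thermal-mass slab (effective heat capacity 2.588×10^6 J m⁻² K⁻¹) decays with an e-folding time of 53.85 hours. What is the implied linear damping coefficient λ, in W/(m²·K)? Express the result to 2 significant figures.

13

Areal heat capacity C = 2.588×10^6 J m⁻² K⁻¹ (given).
τ = 53.85 hours = 1.94×10^5 s.
λ = C / τ = 2.59×10^6 / 1.94×10^5 = 13.3 W/(m²·K).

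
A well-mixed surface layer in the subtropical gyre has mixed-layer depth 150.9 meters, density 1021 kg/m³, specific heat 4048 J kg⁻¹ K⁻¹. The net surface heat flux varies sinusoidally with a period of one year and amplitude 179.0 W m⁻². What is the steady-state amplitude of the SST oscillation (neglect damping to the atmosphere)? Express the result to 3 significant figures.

1.44 K

Areal heat capacity C = ρ c_p D = 1021 × 4048 × 150.9 = 6.24×10^8 J/(m²·K).
Angular frequency ω = 2π / T = 2π / 3.15×10^7 s = 1.99×10^-7 s⁻¹.
Cω = 6.24×10^8 × 1.99×10^-7 = 124 W/(m²·K).
Amplitude A = F₀ / (Cω) = 179.0 / 124 = 1.44 K.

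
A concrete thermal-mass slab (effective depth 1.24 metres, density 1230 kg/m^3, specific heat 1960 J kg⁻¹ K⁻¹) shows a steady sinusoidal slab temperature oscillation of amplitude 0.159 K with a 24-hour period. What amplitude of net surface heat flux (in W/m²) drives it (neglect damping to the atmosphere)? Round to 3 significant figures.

34.6

Areal heat capacity C = ρ c_p D = 1230 × 1960 × 1.24 = 2.99×10^6 J/(m²·K).
ω = 2π / 86400 s = 7.27×10^-5 s⁻¹.
Cω = 2.99×10^6 × 7.27×10^-5 = 217 W/(m²·K).
F₀ = A × Cω = 0.159 × 217 = 34.6 W/m².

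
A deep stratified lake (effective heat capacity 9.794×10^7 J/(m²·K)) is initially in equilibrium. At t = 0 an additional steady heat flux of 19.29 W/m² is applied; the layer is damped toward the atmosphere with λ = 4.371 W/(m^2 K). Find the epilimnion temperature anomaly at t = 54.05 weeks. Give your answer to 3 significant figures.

Areal heat capacity C = 9.794×10^7 J/(m²·K) (given).
τ = C / λ = 9.79×10^7 / 4.371 = 2.24×10^7 s.
Equilibrium anomaly ΔT_eq = F / λ = 19.29 / 4.371 = 4.41 K.
t = 54.05 weeks = 3.27×10^7 s, so t/τ = 1.46.
ΔT(t) = ΔT_eq (1 − e^(−t/τ)) = 4.41 × (1 − e^−1.46) = 3.39 K.

3.39 K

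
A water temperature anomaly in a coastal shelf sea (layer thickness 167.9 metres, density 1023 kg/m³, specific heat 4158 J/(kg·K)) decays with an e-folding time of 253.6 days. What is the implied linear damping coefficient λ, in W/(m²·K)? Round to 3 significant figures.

Areal heat capacity C = ρ c_p D = 1023 × 4158 × 167.9 = 7.14×10^8 J/(m²·K).
τ = 253.6 days = 2.19×10^7 s.
λ = C / τ = 7.14×10^8 / 2.19×10^7 = 32.6 W/(m²·K).

32.6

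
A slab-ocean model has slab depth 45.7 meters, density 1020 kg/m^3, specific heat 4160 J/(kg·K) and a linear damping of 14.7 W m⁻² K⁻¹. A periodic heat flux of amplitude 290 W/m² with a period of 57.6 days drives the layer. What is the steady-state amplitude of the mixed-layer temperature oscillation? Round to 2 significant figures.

Areal heat capacity C = ρ c_p D = 1020 × 4160 × 45.7 = 1.94×10^8 J/(m^2 K).
Angular frequency ω = 2π / T = 2π / 4.98×10^6 s = 1.26×10^-6 s⁻¹.
√((Cω)² + λ²) = √((245)² + 14.7²) = 245 W/(m²·K).
Amplitude A = F₀ / √((Cω)²+λ²) = 290 / 245 = 1.18 K.

1.2 K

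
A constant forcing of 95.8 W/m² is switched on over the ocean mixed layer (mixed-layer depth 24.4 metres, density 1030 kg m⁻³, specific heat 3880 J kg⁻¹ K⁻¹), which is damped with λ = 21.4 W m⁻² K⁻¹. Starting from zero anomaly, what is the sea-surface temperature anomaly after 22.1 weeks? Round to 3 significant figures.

Areal heat capacity C = ρ c_p D = 1030 × 3880 × 24.4 = 9.75×10^7 J m⁻² K⁻¹.
τ = C / λ = 9.75×10^7 / 21.4 = 4.56×10^6 s.
Equilibrium anomaly ΔT_eq = F / λ = 95.8 / 21.4 = 4.48 K.
t = 22.1 weeks = 1.34×10^7 s, so t/τ = 2.93.
ΔT(t) = ΔT_eq (1 − e^(−t/τ)) = 4.48 × (1 − e^−2.93) = 4.24 K.

4.24 K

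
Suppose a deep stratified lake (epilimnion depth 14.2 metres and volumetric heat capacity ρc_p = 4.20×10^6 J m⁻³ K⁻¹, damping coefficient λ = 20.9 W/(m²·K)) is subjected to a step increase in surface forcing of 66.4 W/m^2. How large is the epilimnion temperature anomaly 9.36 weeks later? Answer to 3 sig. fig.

Areal heat capacity C = ρc_p × D = 4.20×10^6 × 14.2 = 5.96×10^7 J/(m²·K).
τ = C / λ = 5.96×10^7 / 20.9 = 2.85×10^6 s.
Equilibrium anomaly ΔT_eq = F / λ = 66.4 / 20.9 = 3.18 K.
t = 9.36 weeks = 5.66×10^6 s, so t/τ = 1.98.
ΔT(t) = ΔT_eq (1 − e^(−t/τ)) = 3.18 × (1 − e^−1.98) = 2.74 K.

2.74 K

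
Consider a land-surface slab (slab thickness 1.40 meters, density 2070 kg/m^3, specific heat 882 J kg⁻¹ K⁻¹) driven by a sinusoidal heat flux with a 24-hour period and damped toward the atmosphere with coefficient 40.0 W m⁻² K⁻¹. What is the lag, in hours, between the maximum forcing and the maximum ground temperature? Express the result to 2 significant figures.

Areal heat capacity C = ρ c_p D = 2070 × 882 × 1.40 = 2.56×10^6 J/(m^2 K).
ω = 2π / 86400 s = 7.27×10^-5 s⁻¹.
Phase lag φ = arctan(Cω/λ) = arctan(186/40.0) = 1.36 rad.
Time lag = φ / ω = 1.36 / 7.27×10^-5 = 18700 s = 5.19 hours.

5.2 hours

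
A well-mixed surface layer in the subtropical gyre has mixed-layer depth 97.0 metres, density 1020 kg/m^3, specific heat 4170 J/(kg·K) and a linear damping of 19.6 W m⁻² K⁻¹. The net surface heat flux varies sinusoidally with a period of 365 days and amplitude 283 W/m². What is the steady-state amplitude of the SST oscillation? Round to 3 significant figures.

Areal heat capacity C = ρ c_p D = 1020 × 4170 × 97.0 = 4.13×10^8 J/(m²·K).
Angular frequency ω = 2π / T = 2π / 3.15×10^7 s = 1.99×10^-7 s⁻¹.
√((Cω)² + λ²) = √((82.2)² + 19.6²) = 84.5 W/(m²·K).
Amplitude A = F₀ / √((Cω)²+λ²) = 283 / 84.5 = 3.35 K.

3.35 K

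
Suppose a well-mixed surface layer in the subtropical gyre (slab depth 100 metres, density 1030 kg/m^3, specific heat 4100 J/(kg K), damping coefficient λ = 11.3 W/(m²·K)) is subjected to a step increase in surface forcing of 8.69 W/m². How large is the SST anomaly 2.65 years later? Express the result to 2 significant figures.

0.69 K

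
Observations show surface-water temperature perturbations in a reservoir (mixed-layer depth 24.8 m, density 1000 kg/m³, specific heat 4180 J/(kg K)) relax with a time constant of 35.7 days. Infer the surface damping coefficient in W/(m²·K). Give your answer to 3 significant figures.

33.6

Areal heat capacity C = ρ c_p D = 1000 × 4180 × 24.8 = 1.04×10^8 J/(m²·K).
τ = 35.7 days = 3.08×10^6 s.
λ = C / τ = 1.04×10^8 / 3.08×10^6 = 33.6 W/(m²·K).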